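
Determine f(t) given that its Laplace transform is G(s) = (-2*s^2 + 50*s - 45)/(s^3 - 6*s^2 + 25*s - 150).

f(t) = 3*exp(6*t) + 4*sin(5*t) - 5*cos(5*t)

Factor the denominator: s^3 - 6*s^2 + 25*s - 150 = (s - 6)*(s^2 + 25).
Partial fraction decomposition gives [3/(s - 6)] + [-5*s/(s^2 + 25)] + [20/(s^2 + 25)].
Invert each term: 3/(s - 6) ↔ 3e^(6t); -5·s/(s^2 + 25) ↔ -5cos(5t); 4·5/(s^2 + 25) ↔ 4sin(5t).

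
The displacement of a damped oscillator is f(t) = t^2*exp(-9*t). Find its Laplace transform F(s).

F(s) = 2/(s + 9)^3

L{e^(-9t)} = 1/(s + 9).
Then apply L{t^2·g(t)} = (-1)^2 d^2/ds^2[G(s)] with G(s) = 1/(s + 9):
differentiating 2 times and applying the sign gives 2/(s + 9)^3.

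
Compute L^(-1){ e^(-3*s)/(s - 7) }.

The factor e^(-3s) signals a time shift by c = 3 (second shifting theorem).
L{e^(7t)} = 1/(s - 7), so L^-1{1/(s - 7)} = e^(7*t).
Hence the inverse is u(t - 3) times that function evaluated at t - 3.

Heaviside(t - 3)*(exp(7*t - 21))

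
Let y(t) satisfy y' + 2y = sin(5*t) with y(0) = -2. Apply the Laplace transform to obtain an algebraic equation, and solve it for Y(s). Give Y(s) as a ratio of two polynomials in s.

Laplace-transform each side.
The derivative rules (L{y'} = sY - y(0) = sY - (-2)) turn the left side into (s + 2)Y - (-2).
The right side is L{sin(5*t)} = 5/(s^2 + 25).
So (s + 2)Y = 5/(s^2 + 25) + (-2).
Divide through and combine into a single rational function.

Y(s) = (-2*s^2 - 45)/(s^3 + 2*s^2 + 25*s + 50)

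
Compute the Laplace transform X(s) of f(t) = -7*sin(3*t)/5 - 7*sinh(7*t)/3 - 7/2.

X(s) = -21/(5*(s^2 + 9)) - 49/(3*(s^2 - 49)) - 7/(2*s)

The transform is linear, so treat each term independently.
L{-7/2} = (-7/2)/s; (-7/5)·[L{sin(3t)} = 3/(s^2 + 9)]; (-7/3)·[L{sinh(7t)} = 7/(s^2 - 49)].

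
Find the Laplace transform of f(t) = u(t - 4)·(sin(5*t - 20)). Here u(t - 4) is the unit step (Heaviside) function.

5*exp(-4*s)/(s^2 + 25)

By the second shifting theorem, L{u(t - c)·g(t - c)} = e^(-cs)·G(s) with c = 4 and G(s) = L{g(t)}.
L{sin(5t)} = 5/(s^2 + 25).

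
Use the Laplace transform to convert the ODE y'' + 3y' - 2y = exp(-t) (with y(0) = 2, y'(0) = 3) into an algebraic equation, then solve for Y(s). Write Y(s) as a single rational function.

Y(s) = (2*s^2 + 11*s + 10)/(s^3 + 4*s^2 + s - 2)

Take the Laplace transform of both sides.
The derivative rules (L{y''} = s^2 Y - s·y(0) - y'(0) and L{y'} = sY - y(0), with y(0) = 2, y'(0) = 3) turn the left side into (s^2 + 3*s - 2)Y - (2*s + 9).
The right side is L{exp(-t)} = 1/(s + 1).
So (s^2 + 3*s - 2)Y = 1/(s + 1) + (2*s + 9).
Divide through and combine into a single rational function.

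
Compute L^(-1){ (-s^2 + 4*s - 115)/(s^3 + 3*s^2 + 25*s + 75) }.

-sin(5*t) + 3*cos(5*t) - 4*exp(-3*t)

Factor the denominator: s^3 + 3*s^2 + 25*s + 75 = (s + 3)*(s^2 + 25).
Partial fraction decomposition gives [-4/(s + 3)] + [3*s/(s^2 + 25)] + [-5/(s^2 + 25)].
Invert each term: -4/(s + 3) ↔ -4e^(-3t); 3·s/(s^2 + 25) ↔ 3cos(5t); -1·5/(s^2 + 25) ↔ -sin(5t).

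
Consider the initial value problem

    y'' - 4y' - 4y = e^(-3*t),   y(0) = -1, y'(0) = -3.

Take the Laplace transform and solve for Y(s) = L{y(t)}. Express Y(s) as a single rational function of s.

Apply the Laplace transform to the equation.
With L{y''} = s^2 Y - s·y(0) - y'(0) and L{y'} = sY - y(0), with y(0) = -1, y'(0) = -3: the LHS transforms to (s^2 - 4*s - 4)Y - (-s + 1).
The right side is L{e^(-3*t)} = 1/(s + 3).
So (s^2 - 4*s - 4)Y = 1/(s + 3) + (-s + 1).
Isolate Y and clear denominators.

Y(s) = (-s^2 - 2*s + 4)/(s^3 - s^2 - 16*s - 12)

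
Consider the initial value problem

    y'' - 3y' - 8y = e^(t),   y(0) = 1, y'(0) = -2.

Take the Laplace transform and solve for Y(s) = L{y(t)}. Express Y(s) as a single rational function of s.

Y(s) = (s^2 - 6*s + 6)/(s^3 - 4*s^2 - 5*s + 8)

Take the Laplace transform of both sides.
With L{y''} = s^2 Y - s·y(0) - y'(0) and L{y'} = sY - y(0), with y(0) = 1, y'(0) = -2: the LHS transforms to (s^2 - 3*s - 8)Y - (s - 5).
The right side is L{e^(t)} = 1/(s - 1).
So (s^2 - 3*s - 8)Y = 1/(s - 1) + (s - 5).
Solve for Y(s) and write it as one ratio of polynomials.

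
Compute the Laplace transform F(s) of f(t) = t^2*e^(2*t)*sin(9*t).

L{sin(9t)} = 9/(s^2 + 81).
Multiplying by e^(2t) shifts s → s - 2, so L{e^(2*t)*sin(9*t)} = 9/((s - 2)^2 + 81).
Then apply L{t^2·g(t)} = (-1)^2 d^2/ds^2[G(s)] with G(s) = 9/((s - 2)^2 + 81):
differentiating 2 times and applying the sign gives 54*(s^2 - 4*s - 23)/(s^2 - 4*s + 85)^3.

F(s) = 54*(s^2 - 4*s - 23)/(s^2 - 4*s + 85)^3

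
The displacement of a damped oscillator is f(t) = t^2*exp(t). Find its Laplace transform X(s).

L{e^(t)} = 1/(s - 1).
Then apply L{t^2·g(t)} = (-1)^2 d^2/ds^2[G(s)] with G(s) = 1/(s - 1):
differentiating 2 times and applying the sign gives 2/(s - 1)^3.

X(s) = 2/(s - 1)^3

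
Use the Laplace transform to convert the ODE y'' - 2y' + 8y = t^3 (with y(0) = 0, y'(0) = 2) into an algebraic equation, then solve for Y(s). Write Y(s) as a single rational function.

Apply the Laplace transform to the equation.
Using L{y''} = s^2 Y - s·y(0) - y'(0) and L{y'} = sY - y(0), with y(0) = 0, y'(0) = 2, the left side becomes (s^2 - 2*s + 8)Y - (2).
The right side is L{t^3} = 6/s^4.
So (s^2 - 2*s + 8)Y = 6/s^4 + (2).
Solve for Y(s) and write it as one ratio of polynomials.

Y(s) = (2*s^4 + 6)/(s^6 - 2*s^5 + 8*s^4)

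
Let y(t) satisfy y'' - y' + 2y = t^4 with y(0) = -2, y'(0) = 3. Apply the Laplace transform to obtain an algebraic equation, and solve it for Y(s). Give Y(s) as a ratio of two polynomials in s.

Y(s) = (-2*s^6 + 5*s^5 + 24)/(s^7 - s^6 + 2*s^5)

Take the Laplace transform of both sides.
Using L{y''} = s^2 Y - s·y(0) - y'(0) and L{y'} = sY - y(0), with y(0) = -2, y'(0) = 3, the left side becomes (s^2 - s + 2)Y - (-2*s + 5).
The right side is L{t^4} = 24/s^5.
So (s^2 - s + 2)Y = 24/s^5 + (-2*s + 5).
Divide through and combine into a single rational function.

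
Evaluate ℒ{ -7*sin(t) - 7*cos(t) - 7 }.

By linearity of the Laplace transform, transform each term separately.
(-7)·[L{cos(t)} = s/(s^2 + 1)]; (-7)·[L{sin(t)} = 1/(s^2 + 1)]; L{-7} = -7/s.

-7*s/(s^2 + 1) - 7/(s^2 + 1) - 7/s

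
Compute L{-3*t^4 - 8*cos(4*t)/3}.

The transform is linear, so treat each term independently.
(-8/3)·[L{cos(4t)} = s/(s^2 + 16)]; (-3)·[L{t^4} = 4!/s^5 = 24/s^5].

-8*s/(3*(s^2 + 16)) - 72/s^5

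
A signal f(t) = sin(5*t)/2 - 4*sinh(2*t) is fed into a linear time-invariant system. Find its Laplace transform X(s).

The transform is linear, so treat each term independently.
(-4)·[L{sinh(2t)} = 2/(s^2 - 4)]; (1/2)·[L{sin(5t)} = 5/(s^2 + 25)].

X(s) = 5/(2*(s^2 + 25)) - 8/(s^2 - 4)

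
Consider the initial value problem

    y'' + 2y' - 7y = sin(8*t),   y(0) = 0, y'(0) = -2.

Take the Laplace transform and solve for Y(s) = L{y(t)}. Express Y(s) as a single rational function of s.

Y(s) = (-2*s^2 - 120)/(s^4 + 2*s^3 + 57*s^2 + 128*s - 448)

Take the Laplace transform of both sides.
With L{y''} = s^2 Y - s·y(0) - y'(0) and L{y'} = sY - y(0), with y(0) = 0, y'(0) = -2: the LHS transforms to (s^2 + 2*s - 7)Y - (-2).
The right side is L{sin(8*t)} = 8/(s^2 + 64).
So (s^2 + 2*s - 7)Y = 8/(s^2 + 64) + (-2).
Isolate Y and clear denominators.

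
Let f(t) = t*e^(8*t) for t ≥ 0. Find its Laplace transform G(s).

L{e^(8t)} = 1/(s - 8).
Then apply L{t·g(t)} = -d/ds[H(s)] with H(s) = 1/(s - 8):
differentiating 1 time and applying the sign gives (s - 8)^(-2).

G(s) = (s - 8)^(-2)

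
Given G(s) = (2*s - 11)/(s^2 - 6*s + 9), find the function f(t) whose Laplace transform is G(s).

f(t) = -5*t*exp(3*t) + 2*exp(3*t)

Factor the denominator: s^2 - 6*s + 9 = (s - 3)^2.
Partial fraction decomposition gives [2/(s - 3)] + [-5/(s - 3)^2].
Invert each term: 2/(s - 3) ↔ 2e^(3t); -5/(s - 3)^2 ↔ -5t·e^(3t).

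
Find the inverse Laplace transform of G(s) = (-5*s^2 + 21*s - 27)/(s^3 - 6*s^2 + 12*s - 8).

-5*t^2*exp(2*t)/2 + t*exp(2*t) - 5*exp(2*t)

Factor the denominator: s^3 - 6*s^2 + 12*s - 8 = (s - 2)^3.
Partial fraction decomposition gives [-5/(s - 2)] + [(s - 2)^(-2)] + [-5/(s - 2)^3].
Invert each term: -5/(s - 2) ↔ -5e^(2t); 1/(s - 2)^2 ↔ t·e^(2t); -5/(s - 2)^3 ↔ (-5/2)t^2·e^(2t).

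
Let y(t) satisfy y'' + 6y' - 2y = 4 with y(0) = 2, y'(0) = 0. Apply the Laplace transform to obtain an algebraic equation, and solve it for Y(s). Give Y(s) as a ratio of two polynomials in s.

Take the Laplace transform of both sides.
With L{y''} = s^2 Y - s·y(0) - y'(0) and L{y'} = sY - y(0), with y(0) = 2, y'(0) = 0: the LHS transforms to (s^2 + 6*s - 2)Y - (2*s + 12).
The right side is L{4} = 4/s.
So (s^2 + 6*s - 2)Y = 4/s + (2*s + 12).
Divide through and combine into a single rational function.

Y(s) = (2*s^2 + 12*s + 4)/(s^3 + 6*s^2 - 2*s)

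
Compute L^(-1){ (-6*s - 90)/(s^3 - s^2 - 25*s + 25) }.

-3*exp(5*t) + 4*exp(t) - exp(-5*t)

Factor the denominator: s^3 - s^2 - 25*s + 25 = (s - 5)*(s - 1)*(s + 5).
Partial fraction decomposition gives [-1/(s + 5)] + [4/(s - 1)] + [-3/(s - 5)].
Invert each term: -1/(s + 5) ↔ -e^(-5t); 4/(s - 1) ↔ 4e^(t); -3/(s - 5) ↔ -3e^(5t).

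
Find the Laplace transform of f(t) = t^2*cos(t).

2*s*(s^2 - 3)/(s^2 + 1)^3

L{cos(t)} = s/(s^2 + 1).
Then apply L{t^2·g(t)} = (-1)^2 d^2/ds^2[G(s)] with G(s) = s/(s^2 + 1):
differentiating 2 times and applying the sign gives 2*s*(s^2 - 3)/(s^2 + 1)^3.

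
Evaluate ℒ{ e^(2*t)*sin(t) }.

L{sin(t)} = 1/(s^2 + 1).
By the first shifting theorem, multiplying by e^(2t) replaces s with s - 2.

1/((s - 2)^2 + 1)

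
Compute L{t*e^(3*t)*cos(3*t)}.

L{cos(3t)} = s/(s^2 + 9).
Multiplying by e^(3t) shifts s → s - 3, so L{e^(3*t)*cos(3*t)} = (s - 3)/((s - 3)^2 + 9).
Then apply L{t·g(t)} = -d/ds[G(s)] with G(s) = (s - 3)/((s - 3)^2 + 9):
differentiating 1 time and applying the sign gives s*(s - 6)/(s^2 - 6*s + 18)^2.

s*(s - 6)/(s^2 - 6*s + 18)^2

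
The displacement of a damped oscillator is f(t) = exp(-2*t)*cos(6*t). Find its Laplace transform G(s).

G(s) = (s + 2)/((s + 2)^2 + 36)

L{cos(6t)} = s/(s^2 + 36).
By the first shifting theorem, multiplying by e^(-2t) replaces s with s + 2.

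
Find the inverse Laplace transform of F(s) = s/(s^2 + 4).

cos(2*t)

Since L{cos(2t)} = s/(s^2 + 4), the inverse is cos(2*t).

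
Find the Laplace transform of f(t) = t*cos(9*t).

L{cos(9t)} = s/(s^2 + 81).
Then apply L{t·g(t)} = -d/ds[H(s)] with H(s) = s/(s^2 + 81):
differentiating 1 time and applying the sign gives (s - 9)*(s + 9)/(s^2 + 81)^2.

(s - 9)*(s + 9)/(s^2 + 81)^2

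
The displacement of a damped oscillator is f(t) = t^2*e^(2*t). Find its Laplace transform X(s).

L{e^(2t)} = 1/(s - 2).
Then apply L{t^2·g(t)} = (-1)^2 d^2/ds^2[G(s)] with G(s) = 1/(s - 2):
differentiating 2 times and applying the sign gives 2/(s - 2)^3.

X(s) = 2/(s - 2)^3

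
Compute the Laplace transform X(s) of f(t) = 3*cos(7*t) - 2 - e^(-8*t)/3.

X(s) = 3*s/(s^2 + 49) - 1/(3*(s + 8)) - 2/s

By linearity of the Laplace transform, transform each term separately.
L{-2} = -2/s; (-1/3)·[L{e^(-8t)} = 1/(s + 8)]; (3)·[L{cos(7t)} = s/(s^2 + 49)].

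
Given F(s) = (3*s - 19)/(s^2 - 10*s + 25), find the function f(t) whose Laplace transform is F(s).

f(t) = -4*t*exp(5*t) + 3*exp(5*t)

Factor the denominator: s^2 - 10*s + 25 = (s - 5)^2.
Partial fraction decomposition gives [3/(s - 5)] + [-4/(s - 5)^2].
Invert each term: 3/(s - 5) ↔ 3e^(5t); -4/(s - 5)^2 ↔ -4t·e^(5t).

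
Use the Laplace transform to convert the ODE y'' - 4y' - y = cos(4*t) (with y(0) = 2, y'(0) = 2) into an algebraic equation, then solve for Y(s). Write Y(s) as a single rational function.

Y(s) = (2*s^3 - 6*s^2 + 33*s - 96)/(s^4 - 4*s^3 + 15*s^2 - 64*s - 16)

Laplace-transform each side.
With L{y''} = s^2 Y - s·y(0) - y'(0) and L{y'} = sY - y(0), with y(0) = 2, y'(0) = 2: the LHS transforms to (s^2 - 4*s - 1)Y - (2*s - 6).
The right side is L{cos(4*t)} = s/(s^2 + 16).
So (s^2 - 4*s - 1)Y = s/(s^2 + 16) + (2*s - 6).
Divide through and combine into a single rational function.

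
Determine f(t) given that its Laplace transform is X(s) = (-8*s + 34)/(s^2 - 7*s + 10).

f(t) = -2*exp(5*t) - 6*exp(2*t)

Factor the denominator: s^2 - 7*s + 10 = (s - 5)*(s - 2).
Partial fraction decomposition gives [-6/(s - 2)] + [-2/(s - 5)].
Invert each term: -6/(s - 2) ↔ -6e^(2t); -2/(s - 5) ↔ -2e^(5t).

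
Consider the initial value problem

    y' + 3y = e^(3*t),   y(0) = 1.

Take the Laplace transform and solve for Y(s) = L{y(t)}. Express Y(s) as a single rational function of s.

Transform both sides with L{·}.
With L{y'} = sY - y(0) = sY - 1: the LHS transforms to (s + 3)Y - (1).
The right side is L{e^(3*t)} = 1/(s - 3).
So (s + 3)Y = 1/(s - 3) + (1).
Solve for Y(s) and write it as one ratio of polynomials.

Y(s) = (s - 2)/(s^2 - 9)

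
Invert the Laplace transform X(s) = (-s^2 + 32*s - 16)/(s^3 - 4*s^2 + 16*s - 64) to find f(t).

Factor the denominator: s^3 - 4*s^2 + 16*s - 64 = (s - 4)*(s^2 + 16).
Partial fraction decomposition gives [3/(s - 4)] + [-4*s/(s^2 + 16)] + [16/(s^2 + 16)].
Invert each term: 3/(s - 4) ↔ 3e^(4t); -4·s/(s^2 + 16) ↔ -4cos(4t); 4·4/(s^2 + 16) ↔ 4sin(4t).

f(t) = 3*exp(4*t) + 4*sin(4*t) - 4*cos(4*t)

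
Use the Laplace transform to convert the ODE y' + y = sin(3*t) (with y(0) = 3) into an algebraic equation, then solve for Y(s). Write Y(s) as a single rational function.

Take the Laplace transform of both sides.
Using L{y'} = sY - y(0) = sY - 3, the left side becomes (s + 1)Y - (3).
The right side is L{sin(3*t)} = 3/(s^2 + 9).
So (s + 1)Y = 3/(s^2 + 9) + (3).
Divide through and combine into a single rational function.

Y(s) = (3*s^2 + 30)/(s^3 + s^2 + 9*s + 9)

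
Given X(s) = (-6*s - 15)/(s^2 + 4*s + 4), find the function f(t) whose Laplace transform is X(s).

Factor the denominator: s^2 + 4*s + 4 = (s + 2)^2.
Partial fraction decomposition gives [-6/(s + 2)] + [-3/(s + 2)^2].
Invert each term: -6/(s + 2) ↔ -6e^(-2t); -3/(s + 2)^2 ↔ -3t·e^(-2t).

f(t) = -3*t*exp(-2*t) - 6*exp(-2*t)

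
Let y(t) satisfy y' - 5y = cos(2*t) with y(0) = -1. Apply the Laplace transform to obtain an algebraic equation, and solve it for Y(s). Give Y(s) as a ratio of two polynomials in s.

Take the Laplace transform of both sides.
Using L{y'} = sY - y(0) = sY - (-1), the left side becomes (s - 5)Y - (-1).
The right side is L{cos(2*t)} = s/(s^2 + 4).
So (s - 5)Y = s/(s^2 + 4) + (-1).
Isolate Y and clear denominators.

Y(s) = (-s^2 + s - 4)/(s^3 - 5*s^2 + 4*s - 20)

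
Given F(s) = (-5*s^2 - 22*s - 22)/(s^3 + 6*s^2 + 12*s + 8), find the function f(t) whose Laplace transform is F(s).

Factor the denominator: s^3 + 6*s^2 + 12*s + 8 = (s + 2)^3.
Partial fraction decomposition gives [-5/(s + 2)] + [-2/(s + 2)^2] + [2/(s + 2)^3].
Invert each term: -5/(s + 2) ↔ -5e^(-2t); -2/(s + 2)^2 ↔ -2t·e^(-2t); 2/(s + 2)^3 ↔ (1)t^2·e^(-2t).

f(t) = t^2*exp(-2*t) - 2*t*exp(-2*t) - 5*exp(-2*t)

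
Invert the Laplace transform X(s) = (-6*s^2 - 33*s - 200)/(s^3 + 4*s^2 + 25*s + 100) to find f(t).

Factor the denominator: s^3 + 4*s^2 + 25*s + 100 = (s + 4)*(s^2 + 25).
Partial fraction decomposition gives [-4/(s + 4)] + [-2*s/(s^2 + 25)] + [-25/(s^2 + 25)].
Invert each term: -4/(s + 4) ↔ -4e^(-4t); -2·s/(s^2 + 25) ↔ -2cos(5t); -5·5/(s^2 + 25) ↔ -5sin(5t).

f(t) = -5*sin(5*t) - 2*cos(5*t) - 4*exp(-4*t)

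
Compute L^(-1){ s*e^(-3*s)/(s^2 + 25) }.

The factor e^(-3s) signals a time shift by c = 3 (second shifting theorem).
L{cos(5t)} = s/(s^2 + 25), so L^-1{s/(s^2 + 25)} = cos(5*t).
Hence the inverse is u(t - 3) times that function evaluated at t - 3.

Heaviside(t - 3)*(cos(5*t - 15))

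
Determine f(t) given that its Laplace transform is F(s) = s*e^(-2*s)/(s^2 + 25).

f(t) = Heaviside(t - 2)*(cos(5*t - 10))

The factor e^(-2s) signals a time shift by c = 2 (second shifting theorem).
L{cos(5t)} = s/(s^2 + 25), so L^-1{s/(s^2 + 25)} = cos(5*t).
Hence the inverse is u(t - 2) times that function evaluated at t - 2.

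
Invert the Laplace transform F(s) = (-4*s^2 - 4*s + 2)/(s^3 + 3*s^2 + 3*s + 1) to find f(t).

f(t) = t^2*exp(-t) + 4*t*exp(-t) - 4*exp(-t)

Factor the denominator: s^3 + 3*s^2 + 3*s + 1 = (s + 1)^3.
Partial fraction decomposition gives [-4/(s + 1)] + [4/(s + 1)^2] + [2/(s + 1)^3].
Invert each term: -4/(s + 1) ↔ -4e^(-t); 4/(s + 1)^2 ↔ 4t·e^(-t); 2/(s + 1)^3 ↔ (1)t^2·e^(-t).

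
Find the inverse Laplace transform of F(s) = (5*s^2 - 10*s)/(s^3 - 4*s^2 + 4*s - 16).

Factor the denominator: s^3 - 4*s^2 + 4*s - 16 = (s - 4)*(s^2 + 4).
Partial fraction decomposition gives [2/(s - 4)] + [3*s/(s^2 + 4)] + [2/(s^2 + 4)].
Invert each term: 2/(s - 4) ↔ 2e^(4t); 3·s/(s^2 + 4) ↔ 3cos(2t); 1·2/(s^2 + 4) ↔ sin(2t).

2*exp(4*t) + sin(2*t) + 3*cos(2*t)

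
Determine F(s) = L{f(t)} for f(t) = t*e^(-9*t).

F(s) = (s + 9)^(-2)

L{e^(-9t)} = 1/(s + 9).
Then apply L{t·g(t)} = -d/ds[G(s)] with G(s) = 1/(s + 9):
differentiating 1 time and applying the sign gives (s + 9)^(-2).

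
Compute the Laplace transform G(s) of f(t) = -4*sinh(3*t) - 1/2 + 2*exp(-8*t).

Apply the Laplace transform termwise.
L{-1/2} = (-1/2)/s; (-4)·[L{sinh(3t)} = 3/(s^2 - 9)]; (2)·[L{e^(-8t)} = 1/(s + 8)].

G(s) = -12/(s^2 - 9) + 2/(s + 8) - 1/(2*s)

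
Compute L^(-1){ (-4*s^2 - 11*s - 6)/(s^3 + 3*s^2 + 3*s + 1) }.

t^2*exp(-t)/2 - 3*t*exp(-t) - 4*exp(-t)

Factor the denominator: s^3 + 3*s^2 + 3*s + 1 = (s + 1)^3.
Partial fraction decomposition gives [-4/(s + 1)] + [-3/(s + 1)^2] + [(s + 1)^(-3)].
Invert each term: -4/(s + 1) ↔ -4e^(-t); -3/(s + 1)^2 ↔ -3t·e^(-t); 1/(s + 1)^3 ↔ (1/2)t^2·e^(-t).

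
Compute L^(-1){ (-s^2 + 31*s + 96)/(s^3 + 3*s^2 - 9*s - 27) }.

Factor the denominator: s^3 + 3*s^2 - 9*s - 27 = (s - 3)*(s + 3)^2.
Partial fraction decomposition gives [-6/(s + 3)] + [(s + 3)^(-2)] + [5/(s - 3)].
Invert each term: -6/(s + 3) ↔ -6e^(-3t); 1/(s + 3)^2 ↔ t·e^(-3t); 5/(s - 3) ↔ 5e^(3t).

t*exp(-3*t) + 5*exp(3*t) - 6*exp(-3*t)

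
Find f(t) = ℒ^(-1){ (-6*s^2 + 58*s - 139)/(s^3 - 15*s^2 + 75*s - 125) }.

Factor the denominator: s^3 - 15*s^2 + 75*s - 125 = (s - 5)^3.
Partial fraction decomposition gives [-6/(s - 5)] + [-2/(s - 5)^2] + [(s - 5)^(-3)].
Invert each term: -6/(s - 5) ↔ -6e^(5t); -2/(s - 5)^2 ↔ -2t·e^(5t); 1/(s - 5)^3 ↔ (1/2)t^2·e^(5t).

f(t) = t^2*exp(5*t)/2 - 2*t*exp(5*t) - 6*exp(5*t)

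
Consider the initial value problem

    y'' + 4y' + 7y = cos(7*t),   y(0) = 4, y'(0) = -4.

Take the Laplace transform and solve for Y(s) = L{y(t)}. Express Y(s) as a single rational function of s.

Y(s) = (4*s^3 + 12*s^2 + 197*s + 588)/(s^4 + 4*s^3 + 56*s^2 + 196*s + 343)

Apply the Laplace transform to the equation.
Using L{y''} = s^2 Y - s·y(0) - y'(0) and L{y'} = sY - y(0), with y(0) = 4, y'(0) = -4, the left side becomes (s^2 + 4*s + 7)Y - (4*s + 12).
The right side is L{cos(7*t)} = s/(s^2 + 49).
So (s^2 + 4*s + 7)Y = s/(s^2 + 49) + (4*s + 12).
Divide through and combine into a single rational function.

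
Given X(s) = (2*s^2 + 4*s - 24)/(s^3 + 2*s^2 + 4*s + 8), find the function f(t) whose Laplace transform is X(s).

f(t) = -3*sin(2*t) + 5*cos(2*t) - 3*exp(-2*t)

Factor the denominator: s^3 + 2*s^2 + 4*s + 8 = (s + 2)*(s^2 + 4).
Partial fraction decomposition gives [-3/(s + 2)] + [5*s/(s^2 + 4)] + [-6/(s^2 + 4)].
Invert each term: -3/(s + 2) ↔ -3e^(-2t); 5·s/(s^2 + 4) ↔ 5cos(2t); -3·2/(s^2 + 4) ↔ -3sin(2t).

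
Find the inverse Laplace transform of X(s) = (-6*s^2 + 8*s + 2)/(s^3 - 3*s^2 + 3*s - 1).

2*t^2*exp(t) - 4*t*exp(t) - 6*exp(t)

Factor the denominator: s^3 - 3*s^2 + 3*s - 1 = (s - 1)^3.
Partial fraction decomposition gives [-6/(s - 1)] + [-4/(s - 1)^2] + [4/(s - 1)^3].
Invert each term: -6/(s - 1) ↔ -6e^(t); -4/(s - 1)^2 ↔ -4t·e^(t); 4/(s - 1)^3 ↔ (2)t^2·e^(t).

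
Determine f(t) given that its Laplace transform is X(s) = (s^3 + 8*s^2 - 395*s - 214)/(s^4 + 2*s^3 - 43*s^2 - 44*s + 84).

Factor the denominator: s^4 + 2*s^3 - 43*s^2 - 44*s + 84 = (s - 6)*(s - 1)*(s + 2)*(s + 7).
Partial fraction decomposition gives [-5/(s + 7)] + [-4/(s - 6)] + [5/(s - 1)] + [5/(s + 2)].
Invert each term: -5/(s + 7) ↔ -5e^(-7t); -4/(s - 6) ↔ -4e^(6t); 5/(s - 1) ↔ 5e^(t); 5/(s + 2) ↔ 5e^(-2t).

f(t) = -4*exp(6*t) + 5*exp(t) + 5*exp(-2*t) - 5*exp(-7*t)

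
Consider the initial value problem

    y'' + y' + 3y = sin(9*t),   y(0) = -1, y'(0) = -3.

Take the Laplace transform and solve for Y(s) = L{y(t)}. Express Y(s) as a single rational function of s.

Transform both sides with L{·}.
Using L{y''} = s^2 Y - s·y(0) - y'(0) and L{y'} = sY - y(0), with y(0) = -1, y'(0) = -3, the left side becomes (s^2 + s + 3)Y - (-s - 4).
The right side is L{sin(9*t)} = 9/(s^2 + 81).
So (s^2 + s + 3)Y = 9/(s^2 + 81) + (-s - 4).
Solve for Y(s) and write it as one ratio of polynomials.

Y(s) = (-s^3 - 4*s^2 - 81*s - 315)/(s^4 + s^3 + 84*s^2 + 81*s + 243)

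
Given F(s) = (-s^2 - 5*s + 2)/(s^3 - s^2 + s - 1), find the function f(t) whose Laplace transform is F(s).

Factor the denominator: s^3 - s^2 + s - 1 = (s - 1)*(s^2 + 1).
Partial fraction decomposition gives [-2/(s - 1)] + [s/(s^2 + 1)] + [-4/(s^2 + 1)].
Invert each term: -2/(s - 1) ↔ -2e^(t); 1·s/(s^2 + 1) ↔ cos(t); -4·1/(s^2 + 1) ↔ -4sin(t).

f(t) = -2*exp(t) - 4*sin(t) + cos(t)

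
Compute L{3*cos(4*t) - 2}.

3*s/(s^2 + 16) - 2/s

By linearity of the Laplace transform, transform each term separately.
L{-2} = -2/s; (3)·[L{cos(4t)} = s/(s^2 + 16)].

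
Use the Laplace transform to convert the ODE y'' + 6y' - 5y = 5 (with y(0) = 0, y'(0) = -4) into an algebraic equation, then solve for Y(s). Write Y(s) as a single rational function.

Y(s) = (-4*s + 5)/(s^3 + 6*s^2 - 5*s)

Take the Laplace transform of both sides.
The derivative rules (L{y''} = s^2 Y - s·y(0) - y'(0) and L{y'} = sY - y(0), with y(0) = 0, y'(0) = -4) turn the left side into (s^2 + 6*s - 5)Y - (-4).
The right side is L{5} = 5/s.
So (s^2 + 6*s - 5)Y = 5/s + (-4).
Isolate Y and clear denominators.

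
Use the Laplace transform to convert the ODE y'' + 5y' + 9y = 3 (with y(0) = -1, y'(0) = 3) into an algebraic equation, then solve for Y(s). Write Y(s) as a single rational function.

Y(s) = (-s^2 - 2*s + 3)/(s^3 + 5*s^2 + 9*s)

Transform both sides with L{·}.
Using L{y''} = s^2 Y - s·y(0) - y'(0) and L{y'} = sY - y(0), with y(0) = -1, y'(0) = 3, the left side becomes (s^2 + 5*s + 9)Y - (-s - 2).
The right side is L{3} = 3/s.
So (s^2 + 5*s + 9)Y = 3/s + (-s - 2).
Divide through and combine into a single rational function.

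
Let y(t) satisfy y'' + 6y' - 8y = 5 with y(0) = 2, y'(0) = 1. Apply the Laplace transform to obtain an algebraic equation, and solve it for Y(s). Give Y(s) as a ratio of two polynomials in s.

Y(s) = (2*s^2 + 13*s + 5)/(s^3 + 6*s^2 - 8*s)

Apply the Laplace transform to the equation.
The derivative rules (L{y''} = s^2 Y - s·y(0) - y'(0) and L{y'} = sY - y(0), with y(0) = 2, y'(0) = 1) turn the left side into (s^2 + 6*s - 8)Y - (2*s + 13).
The right side is L{5} = 5/s.
So (s^2 + 6*s - 8)Y = 5/s + (2*s + 13).
Isolate Y and clear denominators.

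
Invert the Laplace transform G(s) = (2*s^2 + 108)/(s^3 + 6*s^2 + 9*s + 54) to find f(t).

Factor the denominator: s^3 + 6*s^2 + 9*s + 54 = (s + 6)*(s^2 + 9).
Partial fraction decomposition gives [4/(s + 6)] + [-2*s/(s^2 + 9)] + [12/(s^2 + 9)].
Invert each term: 4/(s + 6) ↔ 4e^(-6t); -2·s/(s^2 + 9) ↔ -2cos(3t); 4·3/(s^2 + 9) ↔ 4sin(3t).

f(t) = 4*sin(3*t) - 2*cos(3*t) + 4*exp(-6*t)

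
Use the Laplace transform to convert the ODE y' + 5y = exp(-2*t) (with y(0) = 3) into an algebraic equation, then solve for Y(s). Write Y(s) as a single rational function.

Transform both sides with L{·}.
With L{y'} = sY - y(0) = sY - 3: the LHS transforms to (s + 5)Y - (3).
The right side is L{exp(-2*t)} = 1/(s + 2).
So (s + 5)Y = 1/(s + 2) + (3).
Solve for Y(s) and write it as one ratio of polynomials.

Y(s) = (3*s + 7)/(s^2 + 7*s + 10)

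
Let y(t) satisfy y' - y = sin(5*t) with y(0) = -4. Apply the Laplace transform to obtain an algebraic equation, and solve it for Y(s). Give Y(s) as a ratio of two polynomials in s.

Y(s) = (-4*s^2 - 95)/(s^3 - s^2 + 25*s - 25)

Take the Laplace transform of both sides.
Using L{y'} = sY - y(0) = sY - (-4), the left side becomes (s - 1)Y - (-4).
The right side is L{sin(5*t)} = 5/(s^2 + 25).
So (s - 1)Y = 5/(s^2 + 25) + (-4).
Divide through and combine into a single rational function.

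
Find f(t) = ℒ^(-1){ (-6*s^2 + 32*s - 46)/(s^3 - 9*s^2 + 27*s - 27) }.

f(t) = -2*t^2*exp(3*t) - 4*t*exp(3*t) - 6*exp(3*t)

Factor the denominator: s^3 - 9*s^2 + 27*s - 27 = (s - 3)^3.
Partial fraction decomposition gives [-6/(s - 3)] + [-4/(s - 3)^2] + [-4/(s - 3)^3].
Invert each term: -6/(s - 3) ↔ -6e^(3t); -4/(s - 3)^2 ↔ -4t·e^(3t); -4/(s - 3)^3 ↔ (-2)t^2·e^(3t).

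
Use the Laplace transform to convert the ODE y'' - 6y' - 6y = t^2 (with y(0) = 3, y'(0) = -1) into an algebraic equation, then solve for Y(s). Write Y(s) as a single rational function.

Laplace-transform each side.
With L{y''} = s^2 Y - s·y(0) - y'(0) and L{y'} = sY - y(0), with y(0) = 3, y'(0) = -1: the LHS transforms to (s^2 - 6*s - 6)Y - (3*s - 19).
The right side is L{t^2} = 2/s^3.
So (s^2 - 6*s - 6)Y = 2/s^3 + (3*s - 19).
Solve for Y(s) and write it as one ratio of polynomials.

Y(s) = (3*s^4 - 19*s^3 + 2)/(s^5 - 6*s^4 - 6*s^3)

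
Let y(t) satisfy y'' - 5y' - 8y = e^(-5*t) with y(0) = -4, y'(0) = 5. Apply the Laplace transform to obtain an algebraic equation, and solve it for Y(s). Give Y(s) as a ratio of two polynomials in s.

Y(s) = (-4*s^2 + 5*s + 126)/(s^3 - 33*s - 40)

Transform both sides with L{·}.
The derivative rules (L{y''} = s^2 Y - s·y(0) - y'(0) and L{y'} = sY - y(0), with y(0) = -4, y'(0) = 5) turn the left side into (s^2 - 5*s - 8)Y - (-4*s + 25).
The right side is L{e^(-5*t)} = 1/(s + 5).
So (s^2 - 5*s - 8)Y = 1/(s + 5) + (-4*s + 25).
Isolate Y and clear denominators.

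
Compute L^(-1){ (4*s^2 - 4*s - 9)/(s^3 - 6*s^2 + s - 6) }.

3*exp(6*t) + 2*sin(t) + cos(t)

Factor the denominator: s^3 - 6*s^2 + s - 6 = (s - 6)*(s^2 + 1).
Partial fraction decomposition gives [3/(s - 6)] + [s/(s^2 + 1)] + [2/(s^2 + 1)].
Invert each term: 3/(s - 6) ↔ 3e^(6t); 1·s/(s^2 + 1) ↔ cos(t); 2·1/(s^2 + 1) ↔ 2sin(t).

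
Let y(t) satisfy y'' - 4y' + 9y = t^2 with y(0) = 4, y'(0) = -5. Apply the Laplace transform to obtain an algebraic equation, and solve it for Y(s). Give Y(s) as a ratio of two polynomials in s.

Transform both sides with L{·}.
With L{y''} = s^2 Y - s·y(0) - y'(0) and L{y'} = sY - y(0), with y(0) = 4, y'(0) = -5: the LHS transforms to (s^2 - 4*s + 9)Y - (4*s - 21).
The right side is L{t^2} = 2/s^3.
So (s^2 - 4*s + 9)Y = 2/s^3 + (4*s - 21).
Solve for Y(s) and write it as one ratio of polynomials.

Y(s) = (4*s^4 - 21*s^3 + 2)/(s^5 - 4*s^4 + 9*s^3)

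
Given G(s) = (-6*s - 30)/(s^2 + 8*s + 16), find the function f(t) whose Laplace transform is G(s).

Factor the denominator: s^2 + 8*s + 16 = (s + 4)^2.
Partial fraction decomposition gives [-6/(s + 4)] + [-6/(s + 4)^2].
Invert each term: -6/(s + 4) ↔ -6e^(-4t); -6/(s + 4)^2 ↔ -6t·e^(-4t).

f(t) = -6*t*exp(-4*t) - 6*exp(-4*t)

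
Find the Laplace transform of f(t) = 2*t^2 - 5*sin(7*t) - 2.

The transform is linear, so treat each term independently.
(2)·[L{t^2} = 2!/s^3 = 2/s^3]; L{-2} = -2/s; (-5)·[L{sin(7t)} = 7/(s^2 + 49)].

-35/(s^2 + 49) - 2/s + 4/s^3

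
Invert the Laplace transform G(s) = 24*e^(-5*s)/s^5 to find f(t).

f(t) = Heaviside(t - 5)*((t - 5)^4)

The factor e^(-5s) signals a time shift by c = 5 (second shifting theorem).
L{t^4} = 4!/s^5 = 24/s^5, so L^-1{24/s^5} = t^4.
Hence the inverse is u(t - 5) times that function evaluated at t - 5.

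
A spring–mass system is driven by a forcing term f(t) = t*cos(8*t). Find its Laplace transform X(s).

L{cos(8t)} = s/(s^2 + 64).
Then apply L{t·g(t)} = -d/ds[G(s)] with G(s) = s/(s^2 + 64):
differentiating 1 time and applying the sign gives (s - 8)*(s + 8)/(s^2 + 64)^2.

X(s) = (s - 8)*(s + 8)/(s^2 + 64)^2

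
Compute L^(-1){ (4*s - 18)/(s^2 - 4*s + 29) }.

Complete the square in the denominator: s^2 - 4*s + 29 = (s - 2)^2 + 5^2.
Split the numerator to match: 4*s - 18 = 4·(s - 2) - 2·5.
Invert each term: 4·(s - 2)/((s - 2)^2 + 25) ↔ 4e^(2t)cos(5t); -2·5/((s - 2)^2 + 25) ↔ -2e^(2t)sin(5t).

-2*exp(2*t)*sin(5*t) + 4*exp(2*t)*cos(5*t)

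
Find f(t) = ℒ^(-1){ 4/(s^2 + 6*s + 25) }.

f(t) = exp(-3*t)*sin(4*t)

Rewrite the denominator: s^2 + 6*s + 25 = (s + 3)^2 + 16.
The form in (s + 3) signals a first-shifting-theorem factor e^(-3t).
Since L{sin(4t)} = 4/(s^2 + 16), the inverse is exp(-3*t)*sin(4*t).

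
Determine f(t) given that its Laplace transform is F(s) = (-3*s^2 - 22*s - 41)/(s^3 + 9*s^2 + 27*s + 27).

Factor the denominator: s^3 + 9*s^2 + 27*s + 27 = (s + 3)^3.
Partial fraction decomposition gives [-3/(s + 3)] + [-4/(s + 3)^2] + [-2/(s + 3)^3].
Invert each term: -3/(s + 3) ↔ -3e^(-3t); -4/(s + 3)^2 ↔ -4t·e^(-3t); -2/(s + 3)^3 ↔ (-1)t^2·e^(-3t).

f(t) = -t^2*exp(-3*t) - 4*t*exp(-3*t) - 3*exp(-3*t)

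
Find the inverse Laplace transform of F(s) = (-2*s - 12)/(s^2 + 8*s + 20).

Complete the square in the denominator: s^2 + 8*s + 20 = (s + 4)^2 + 2^2.
Split the numerator to match: -2*s - 12 = -2·(s + 4) - 2·2.
Invert each term: -2·(s + 4)/((s + 4)^2 + 4) ↔ -2e^(-4t)cos(2t); -2·2/((s + 4)^2 + 4) ↔ -2e^(-4t)sin(2t).

-2*exp(-4*t)*sin(2*t) - 2*exp(-4*t)*cos(2*t)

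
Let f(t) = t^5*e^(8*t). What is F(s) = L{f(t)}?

F(s) = 120/(s - 8)^6

L{t^5} = 5!/s^6 = 120/s^6.
By the first shifting theorem, multiplying by e^(8t) replaces s with s - 8.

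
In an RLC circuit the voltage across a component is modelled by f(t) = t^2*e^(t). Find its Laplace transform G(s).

L{e^(t)} = 1/(s - 1).
Then apply L{t^2·g(t)} = (-1)^2 d^2/ds^2[H(s)] with H(s) = 1/(s - 1):
differentiating 2 times and applying the sign gives 2/(s - 1)^3.

G(s) = 2/(s - 1)^3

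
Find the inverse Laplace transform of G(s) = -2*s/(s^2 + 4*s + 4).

Factor the denominator: s^2 + 4*s + 4 = (s + 2)^2.
Partial fraction decomposition gives [-2/(s + 2)] + [4/(s + 2)^2].
Invert each term: -2/(s + 2) ↔ -2e^(-2t); 4/(s + 2)^2 ↔ 4t·e^(-2t).

4*t*exp(-2*t) - 2*exp(-2*t)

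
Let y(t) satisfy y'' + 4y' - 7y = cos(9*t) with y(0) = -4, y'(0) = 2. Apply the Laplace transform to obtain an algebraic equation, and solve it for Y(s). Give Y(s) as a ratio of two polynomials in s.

Y(s) = (-4*s^3 - 14*s^2 - 323*s - 1134)/(s^4 + 4*s^3 + 74*s^2 + 324*s - 567)

Transform both sides with L{·}.
Using L{y''} = s^2 Y - s·y(0) - y'(0) and L{y'} = sY - y(0), with y(0) = -4, y'(0) = 2, the left side becomes (s^2 + 4*s - 7)Y - (-4*s - 14).
The right side is L{cos(9*t)} = s/(s^2 + 81).
So (s^2 + 4*s - 7)Y = s/(s^2 + 81) + (-4*s - 14).
Isolate Y and clear denominators.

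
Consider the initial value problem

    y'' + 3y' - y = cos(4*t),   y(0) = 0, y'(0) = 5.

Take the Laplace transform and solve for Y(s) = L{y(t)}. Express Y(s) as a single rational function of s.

Take the Laplace transform of both sides.
The derivative rules (L{y''} = s^2 Y - s·y(0) - y'(0) and L{y'} = sY - y(0), with y(0) = 0, y'(0) = 5) turn the left side into (s^2 + 3*s - 1)Y - (5).
The right side is L{cos(4*t)} = s/(s^2 + 16).
So (s^2 + 3*s - 1)Y = s/(s^2 + 16) + (5).
Divide through and combine into a single rational function.

Y(s) = (5*s^2 + s + 80)/(s^4 + 3*s^3 + 15*s^2 + 48*s - 16)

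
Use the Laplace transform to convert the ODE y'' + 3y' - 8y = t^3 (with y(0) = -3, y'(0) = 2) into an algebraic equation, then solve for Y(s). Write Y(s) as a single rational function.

Y(s) = (-3*s^5 - 7*s^4 + 6)/(s^6 + 3*s^5 - 8*s^4)

Transform both sides with L{·}.
Using L{y''} = s^2 Y - s·y(0) - y'(0) and L{y'} = sY - y(0), with y(0) = -3, y'(0) = 2, the left side becomes (s^2 + 3*s - 8)Y - (-3*s - 7).
The right side is L{t^3} = 6/s^4.
So (s^2 + 3*s - 8)Y = 6/s^4 + (-3*s - 7).
Isolate Y and clear denominators.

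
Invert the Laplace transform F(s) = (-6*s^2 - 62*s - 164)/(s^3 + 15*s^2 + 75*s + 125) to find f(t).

Factor the denominator: s^3 + 15*s^2 + 75*s + 125 = (s + 5)^3.
Partial fraction decomposition gives [-6/(s + 5)] + [-2/(s + 5)^2] + [-4/(s + 5)^3].
Invert each term: -6/(s + 5) ↔ -6e^(-5t); -2/(s + 5)^2 ↔ -2t·e^(-5t); -4/(s + 5)^3 ↔ (-2)t^2·e^(-5t).

f(t) = -2*t^2*exp(-5*t) - 2*t*exp(-5*t) - 6*exp(-5*t)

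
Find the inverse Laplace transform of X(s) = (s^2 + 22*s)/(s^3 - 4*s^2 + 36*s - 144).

2*exp(4*t) + 3*sin(6*t) - cos(6*t)

Factor the denominator: s^3 - 4*s^2 + 36*s - 144 = (s - 4)*(s^2 + 36).
Partial fraction decomposition gives [2/(s - 4)] + [-s/(s^2 + 36)] + [18/(s^2 + 36)].
Invert each term: 2/(s - 4) ↔ 2e^(4t); -1·s/(s^2 + 36) ↔ -cos(6t); 3·6/(s^2 + 36) ↔ 3sin(6t).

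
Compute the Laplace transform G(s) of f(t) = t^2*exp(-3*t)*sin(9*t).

G(s) = 54*(s^2 + 6*s - 18)/(s^2 + 6*s + 90)^3

L{sin(9t)} = 9/(s^2 + 81).
Multiplying by e^(-3t) shifts s → s + 3, so L{exp(-3*t)*sin(9*t)} = 9/((s + 3)^2 + 81).
Then apply L{t^2·g(t)} = (-1)^2 d^2/ds^2[H(s)] with H(s) = 9/((s + 3)^2 + 81):
differentiating 2 times and applying the sign gives 54*(s^2 + 6*s - 18)/(s^2 + 6*s + 90)^3.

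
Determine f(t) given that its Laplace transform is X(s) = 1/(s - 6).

f(t) = exp(6*t)

Since L{e^(6t)} = 1/(s - 6), the inverse is exp(6*t).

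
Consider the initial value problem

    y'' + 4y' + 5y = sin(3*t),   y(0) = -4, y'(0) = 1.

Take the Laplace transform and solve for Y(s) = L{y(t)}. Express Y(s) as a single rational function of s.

Y(s) = (-4*s^3 - 15*s^2 - 36*s - 132)/(s^4 + 4*s^3 + 14*s^2 + 36*s + 45)

Transform both sides with L{·}.
The derivative rules (L{y''} = s^2 Y - s·y(0) - y'(0) and L{y'} = sY - y(0), with y(0) = -4, y'(0) = 1) turn the left side into (s^2 + 4*s + 5)Y - (-4*s - 15).
The right side is L{sin(3*t)} = 3/(s^2 + 9).
So (s^2 + 4*s + 5)Y = 3/(s^2 + 9) + (-4*s - 15).
Divide through and combine into a single rational function.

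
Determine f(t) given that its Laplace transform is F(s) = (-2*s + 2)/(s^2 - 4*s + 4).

f(t) = -2*t*exp(2*t) - 2*exp(2*t)

Factor the denominator: s^2 - 4*s + 4 = (s - 2)^2.
Partial fraction decomposition gives [-2/(s - 2)] + [-2/(s - 2)^2].
Invert each term: -2/(s - 2) ↔ -2e^(2t); -2/(s - 2)^2 ↔ -2t·e^(2t).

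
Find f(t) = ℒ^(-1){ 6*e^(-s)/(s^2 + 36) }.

The factor e^(-s) signals a time shift by c = 1 (second shifting theorem).
L{sin(6t)} = 6/(s^2 + 36), so L^-1{6/(s^2 + 36)} = sin(6*t).
Hence the inverse is u(t - 1) times that function evaluated at t - 1.

f(t) = Heaviside(t - 1)*(sin(6*t - 6))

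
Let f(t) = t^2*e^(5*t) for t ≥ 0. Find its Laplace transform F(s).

L{e^(5t)} = 1/(s - 5).
Then apply L{t^2·g(t)} = (-1)^2 d^2/ds^2[G(s)] with G(s) = 1/(s - 5):
differentiating 2 times and applying the sign gives 2/(s - 5)^3.

F(s) = 2/(s - 5)^3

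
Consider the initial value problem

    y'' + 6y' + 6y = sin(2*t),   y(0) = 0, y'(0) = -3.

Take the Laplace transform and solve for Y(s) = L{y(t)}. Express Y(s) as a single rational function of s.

Y(s) = (-3*s^2 - 10)/(s^4 + 6*s^3 + 10*s^2 + 24*s + 24)

Apply the Laplace transform to the equation.
Using L{y''} = s^2 Y - s·y(0) - y'(0) and L{y'} = sY - y(0), with y(0) = 0, y'(0) = -3, the left side becomes (s^2 + 6*s + 6)Y - (-3).
The right side is L{sin(2*t)} = 2/(s^2 + 4).
So (s^2 + 6*s + 6)Y = 2/(s^2 + 4) + (-3).
Divide through and combine into a single rational function.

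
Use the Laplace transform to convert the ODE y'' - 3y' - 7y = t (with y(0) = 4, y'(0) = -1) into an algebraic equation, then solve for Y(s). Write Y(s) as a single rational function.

Y(s) = (4*s^3 - 13*s^2 + 1)/(s^4 - 3*s^3 - 7*s^2)

Laplace-transform each side.
Using L{y''} = s^2 Y - s·y(0) - y'(0) and L{y'} = sY - y(0), with y(0) = 4, y'(0) = -1, the left side becomes (s^2 - 3*s - 7)Y - (4*s - 13).
The right side is L{t} = s^(-2).
So (s^2 - 3*s - 7)Y = s^(-2) + (4*s - 13).
Solve for Y(s) and write it as one ratio of polynomials.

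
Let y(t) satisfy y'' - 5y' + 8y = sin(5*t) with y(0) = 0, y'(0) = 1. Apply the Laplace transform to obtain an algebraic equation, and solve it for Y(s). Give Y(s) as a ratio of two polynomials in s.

Y(s) = (s^2 + 30)/(s^4 - 5*s^3 + 33*s^2 - 125*s + 200)

Transform both sides with L{·}.
The derivative rules (L{y''} = s^2 Y - s·y(0) - y'(0) and L{y'} = sY - y(0), with y(0) = 0, y'(0) = 1) turn the left side into (s^2 - 5*s + 8)Y - (1).
The right side is L{sin(5*t)} = 5/(s^2 + 25).
So (s^2 - 5*s + 8)Y = 5/(s^2 + 25) + (1).
Solve for Y(s) and write it as one ratio of polynomials.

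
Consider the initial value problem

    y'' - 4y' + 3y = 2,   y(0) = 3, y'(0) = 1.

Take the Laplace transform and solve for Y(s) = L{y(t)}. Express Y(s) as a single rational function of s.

Laplace-transform each side.
The derivative rules (L{y''} = s^2 Y - s·y(0) - y'(0) and L{y'} = sY - y(0), with y(0) = 3, y'(0) = 1) turn the left side into (s^2 - 4*s + 3)Y - (3*s - 11).
The right side is L{2} = 2/s.
So (s^2 - 4*s + 3)Y = 2/s + (3*s - 11).
Divide through and combine into a single rational function.

Y(s) = (3*s^2 - 11*s + 2)/(s^3 - 4*s^2 + 3*s)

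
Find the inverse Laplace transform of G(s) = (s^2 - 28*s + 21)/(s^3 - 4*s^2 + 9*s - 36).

-3*exp(4*t) - 4*sin(3*t) + 4*cos(3*t)

Factor the denominator: s^3 - 4*s^2 + 9*s - 36 = (s - 4)*(s^2 + 9).
Partial fraction decomposition gives [-3/(s - 4)] + [4*s/(s^2 + 9)] + [-12/(s^2 + 9)].
Invert each term: -3/(s - 4) ↔ -3e^(4t); 4·s/(s^2 + 9) ↔ 4cos(3t); -4·3/(s^2 + 9) ↔ -4sin(3t).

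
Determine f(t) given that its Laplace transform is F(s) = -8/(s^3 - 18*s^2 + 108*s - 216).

Rewrite the denominator: s^3 - 18*s^2 + 108*s - 216 = (s - 6)^3.
The form in (s - 6) signals a first-shifting-theorem factor e^(6t).
Since L{t^2} = 2!/s^3 = 2/s^3, the inverse is t^2*e^(6*t), scaled by -4.

f(t) = -4*t^2*exp(6*t)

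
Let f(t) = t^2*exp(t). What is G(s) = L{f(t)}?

G(s) = 2/(s - 1)^3

L{e^(t)} = 1/(s - 1).
Then apply L{t^2·g(t)} = (-1)^2 d^2/ds^2[H(s)] with H(s) = 1/(s - 1):
differentiating 2 times and applying the sign gives 2/(s - 1)^3.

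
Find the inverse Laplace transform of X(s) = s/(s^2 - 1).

cosh(t)

Since L{cosh(t)} = s/(s^2 - 1), the inverse is cosh(t).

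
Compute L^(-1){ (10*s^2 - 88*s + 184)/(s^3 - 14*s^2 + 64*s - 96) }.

Factor the denominator: s^3 - 14*s^2 + 64*s - 96 = (s - 6)*(s - 4)^2.
Partial fraction decomposition gives [6/(s - 4)] + [4/(s - 4)^2] + [4/(s - 6)].
Invert each term: 6/(s - 4) ↔ 6e^(4t); 4/(s - 4)^2 ↔ 4t·e^(4t); 4/(s - 6) ↔ 4e^(6t).

4*t*exp(4*t) + 4*exp(6*t) + 6*exp(4*t)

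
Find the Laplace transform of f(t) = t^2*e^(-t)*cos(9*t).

L{cos(9t)} = s/(s^2 + 81).
Multiplying by e^(-t) shifts s → s + 1, so L{e^(-t)*cos(9*t)} = (s + 1)/((s + 1)^2 + 81).
Then apply L{t^2·g(t)} = (-1)^2 d^2/ds^2[H(s)] with H(s) = (s + 1)/((s + 1)^2 + 81):
differentiating 2 times and applying the sign gives 2*(s + 1)*(s^2 + 2*s - 242)/(s^2 + 2*s + 82)^3.

2*(s + 1)*(s^2 + 2*s - 242)/(s^2 + 2*s + 82)^3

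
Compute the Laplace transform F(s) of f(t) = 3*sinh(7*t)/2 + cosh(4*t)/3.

Apply the Laplace transform termwise.
(3/2)·[L{sinh(7t)} = 7/(s^2 - 49)]; (1/3)·[L{cosh(4t)} = s/(s^2 - 16)].

F(s) = s/(3*(s^2 - 16)) + 21/(2*(s^2 - 49))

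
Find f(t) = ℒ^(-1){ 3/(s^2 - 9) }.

Since L{sinh(3t)} = 3/(s^2 - 9), the inverse is sinh(3*t).

f(t) = sinh(3*t)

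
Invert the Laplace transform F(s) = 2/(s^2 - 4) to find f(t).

Since L{sinh(2t)} = 2/(s^2 - 4), the inverse is sinh(2*t).

f(t) = sinh(2*t)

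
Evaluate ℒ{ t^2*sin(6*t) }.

36*(s^2 - 12)/(s^2 + 36)^3

L{sin(6t)} = 6/(s^2 + 36).
Then apply L{t^2·g(t)} = (-1)^2 d^2/ds^2[G(s)] with G(s) = 6/(s^2 + 36):
differentiating 2 times and applying the sign gives 36*(s^2 - 12)/(s^2 + 36)^3.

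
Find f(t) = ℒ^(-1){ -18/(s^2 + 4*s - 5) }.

f(t) = -3*exp(t) + 3*exp(-5*t)

Factor the denominator: s^2 + 4*s - 5 = (s - 1)*(s + 5).
Partial fraction decomposition gives [-3/(s - 1)] + [3/(s + 5)].
Invert each term: -3/(s - 1) ↔ -3e^(t); 3/(s + 5) ↔ 3e^(-5t).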